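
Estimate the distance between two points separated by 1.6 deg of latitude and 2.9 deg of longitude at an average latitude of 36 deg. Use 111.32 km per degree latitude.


dlat_km = 1.6 * 111.32 = 178.112
dlon_km = 2.9 * 111.32 * cos(36) ≈ 261.173
dist = sqrt(178.112^2 + 261.173^2) ≈ 316.1 km

316.1 km


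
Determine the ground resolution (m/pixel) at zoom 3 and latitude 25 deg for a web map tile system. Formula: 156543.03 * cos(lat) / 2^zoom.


res = 156543.03 * cos(25) / 2^3 = 156543.03 * 0.90630779 / 8 = 17734.52 m/pixel

17734.52 m/pixel


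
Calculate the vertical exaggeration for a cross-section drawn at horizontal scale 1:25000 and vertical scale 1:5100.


VE = horizontal_scale / vertical_scale = 25000 / 5100 ≈ 4.9

4.9x


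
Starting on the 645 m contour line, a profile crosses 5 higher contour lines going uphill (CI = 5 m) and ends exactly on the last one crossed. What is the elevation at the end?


elevation = 645 + 5 * 5 = 670 m

670 m


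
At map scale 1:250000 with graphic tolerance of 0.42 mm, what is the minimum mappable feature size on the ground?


ground = 0.42 mm * 250000 / 1000 = 105.0 m

105.0 m


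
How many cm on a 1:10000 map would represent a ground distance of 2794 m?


map_cm = 2794 * 100 / 10000 = 27.94 cm

27.94 cm


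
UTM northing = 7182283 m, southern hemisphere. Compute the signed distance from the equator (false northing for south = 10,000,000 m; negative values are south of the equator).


For southern: actual = 7182283 - 10000000 = -2817717 m

-2817717 m


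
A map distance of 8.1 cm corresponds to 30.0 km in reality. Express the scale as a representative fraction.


ground = 30.0 km = 3000000 cm; RF denominator = ground / map = 3000000 / 8.1 ≈ 370370; RF = 1:370370

1:370370


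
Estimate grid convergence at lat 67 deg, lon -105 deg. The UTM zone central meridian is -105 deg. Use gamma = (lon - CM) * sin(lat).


gamma = (-105 - -105) * sin(67) = 0 * 0.920505 = 0.0 degrees

0.0 degrees


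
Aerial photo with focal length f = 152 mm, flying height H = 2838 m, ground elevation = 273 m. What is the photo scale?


scale = f / (H - h) = 152 mm / 2565 m = 152 / 2565000 = 1:16875

1:16875


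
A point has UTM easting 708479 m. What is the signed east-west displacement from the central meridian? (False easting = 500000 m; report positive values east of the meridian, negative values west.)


displacement = 708479 - 500000 = 208479 m

208479 m


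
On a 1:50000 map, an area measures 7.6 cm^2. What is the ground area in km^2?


ground_area = 7.6 * (50000/100)^2 = 1900000.0 m^2 = 1.9 km^2

1.9 km^2


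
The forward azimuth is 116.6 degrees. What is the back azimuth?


back azimuth = (116.6 + 180) mod 360 = 296.6 degrees

296.6 degrees


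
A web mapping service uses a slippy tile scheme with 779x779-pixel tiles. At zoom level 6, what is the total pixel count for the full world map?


tiles per axis = 2^6 = 64
total tiles = 64^2 = 4096
pixels per axis = 64 * 779 = 49856
total pixels = 49856^2 = 2485620736

2485620736 pixels


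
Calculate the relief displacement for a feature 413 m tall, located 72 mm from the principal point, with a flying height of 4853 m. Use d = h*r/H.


d = h * r / H = 413 * 72 / 4853 = 6.13 mm

6.13 mm


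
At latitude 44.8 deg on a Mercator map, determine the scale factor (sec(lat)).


SF = 1 / cos(44.8) = 1 / 0.709571 = 1.409

1.409


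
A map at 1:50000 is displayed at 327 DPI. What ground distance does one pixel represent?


pixel_cm = 2.54 / 327 ≈ 0.007768 cm
ground = pixel_cm * 50000 / 100 = 2.54 * 50000 / (327 * 100) = 127000 / 32700 ≈ 3.88 m

3.88 m


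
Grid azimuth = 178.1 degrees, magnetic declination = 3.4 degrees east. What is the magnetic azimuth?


magnetic azimuth = grid azimuth - declination (east +ve)
mag_az = 178.1 - 3.4 = 174.7 degrees

174.7 degrees


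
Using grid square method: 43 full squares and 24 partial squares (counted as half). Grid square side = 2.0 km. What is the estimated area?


effective squares = 43 + 24 * 0.5 = 55.0
area = 55.0 * 4.0 = 220.0 km^2

220.0 km^2


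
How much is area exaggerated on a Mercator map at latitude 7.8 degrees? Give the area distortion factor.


area_distortion = 1/cos^2(7.8) = 1.019

1.019


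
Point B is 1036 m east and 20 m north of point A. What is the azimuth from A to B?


az = atan2(1036, 20) = 88.9 deg
adjusted to 0-360: 88.9 degrees

88.9 degrees


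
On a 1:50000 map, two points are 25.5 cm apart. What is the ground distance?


ground = 25.5 cm * 50000 / 100 = 12750.0 m = 12.75 km

12.75 km


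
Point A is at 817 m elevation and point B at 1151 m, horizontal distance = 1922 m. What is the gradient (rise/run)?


gradient = (1151 - 817) / 1922 = 334 / 1922 = 0.1738

0.1738


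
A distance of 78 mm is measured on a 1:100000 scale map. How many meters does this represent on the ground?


ground = 78 mm * 100000 / 1000 = 7800.0 m

7800.0 m


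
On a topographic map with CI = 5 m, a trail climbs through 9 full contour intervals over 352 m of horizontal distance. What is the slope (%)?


elevation change = 9 * 5 = 45 m
slope = 45 / 352 * 100 = 12.8%

12.8%


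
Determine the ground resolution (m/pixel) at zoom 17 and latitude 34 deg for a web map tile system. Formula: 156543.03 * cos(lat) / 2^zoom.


res = 156543.03 * cos(34) / 2^17 = 156543.03 * 0.82903757 / 131072 = 0.99 m/pixel

0.99 m/pixel


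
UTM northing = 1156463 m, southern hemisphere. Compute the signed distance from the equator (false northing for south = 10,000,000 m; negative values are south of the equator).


For southern: actual = 1156463 - 10000000 = -8843537 m

-8843537 m


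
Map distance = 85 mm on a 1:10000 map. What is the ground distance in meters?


ground = 85 mm * 10000 / 1000 = 850.0 m

850.0 m


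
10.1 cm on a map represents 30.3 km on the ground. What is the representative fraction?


ground = 30.3 km = 3030000 cm; RF denominator = ground / map = 3030000 / 10.1 = 300000; RF = 1:300000

1:300000


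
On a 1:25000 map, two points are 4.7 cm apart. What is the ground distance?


ground = 4.7 cm * 25000 / 100 = 1175.0 m = 1.175 km

1.175 km


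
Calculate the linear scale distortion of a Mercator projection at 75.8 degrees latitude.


SF = 1 / cos(75.8) = 1 / 0.245307 = 4.077

4.077


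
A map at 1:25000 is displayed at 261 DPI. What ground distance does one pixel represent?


pixel_cm = 2.54 / 261 ≈ 0.009732 cm
ground = pixel_cm * 25000 / 100 = 2.54 * 25000 / (261 * 100) = 63500 / 26100 ≈ 2.43 m

2.43 m


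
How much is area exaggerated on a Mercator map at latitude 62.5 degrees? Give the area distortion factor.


area_distortion = 1/cos^2(62.5) = 4.69

4.69


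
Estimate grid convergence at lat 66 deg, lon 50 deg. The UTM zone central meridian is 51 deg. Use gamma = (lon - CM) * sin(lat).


gamma = (50 - 51) * sin(66) = -1 * 0.913545 = -0.914 degrees

-0.914 degrees


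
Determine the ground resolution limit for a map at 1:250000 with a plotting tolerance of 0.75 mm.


ground = 0.75 mm * 250000 / 1000 = 187.5 m

187.5 m


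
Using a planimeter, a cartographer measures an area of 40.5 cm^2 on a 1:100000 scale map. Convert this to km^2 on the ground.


ground_area = 40.5 * (100000/100)^2 = 40500000.0 m^2 = 40.5 km^2

40.5 km^2


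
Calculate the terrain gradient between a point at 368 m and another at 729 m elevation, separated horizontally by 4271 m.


gradient = (729 - 368) / 4271 = 361 / 4271 = 0.0845

0.0845


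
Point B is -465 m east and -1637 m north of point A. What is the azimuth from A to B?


az = atan2(-465, -1637) = -164.1 deg
adjusted to 0-360: 195.9 degrees

195.9 degrees


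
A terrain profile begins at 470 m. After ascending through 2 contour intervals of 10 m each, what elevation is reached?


elevation = 470 + 2 * 10 = 490 m

490 m


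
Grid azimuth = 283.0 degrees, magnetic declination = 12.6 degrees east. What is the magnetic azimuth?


magnetic azimuth = grid azimuth - declination (east +ve)
mag_az = 283.0 - 12.6 = 270.4 degrees

270.4 degrees


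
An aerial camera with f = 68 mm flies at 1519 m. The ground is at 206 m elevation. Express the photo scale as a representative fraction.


scale = f / (H - h) = 68 mm / 1313 m = 68 / 1313000 = 1:19309

1:19309


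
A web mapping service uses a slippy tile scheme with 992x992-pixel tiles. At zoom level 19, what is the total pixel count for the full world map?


tiles per axis = 2^19 = 524288
total tiles = 524288^2 = 274877906944
pixels per axis = 524288 * 992 = 520093696
total pixels = 520093696^2 = 270497452618940416

270497452618940416 pixels


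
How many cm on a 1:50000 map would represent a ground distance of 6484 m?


map_cm = 6484 * 100 / 50000 = 12.968 cm ≈ 12.97 cm

12.97 cm


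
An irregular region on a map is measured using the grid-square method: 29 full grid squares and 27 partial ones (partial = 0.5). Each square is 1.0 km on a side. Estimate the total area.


effective squares = 29 + 27 * 0.5 = 42.5
area = 42.5 * 1.0 = 42.5 km^2

42.5 km^2


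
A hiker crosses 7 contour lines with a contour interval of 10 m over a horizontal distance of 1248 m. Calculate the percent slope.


elevation change = 7 * 10 = 70 m
slope = 70 / 1248 * 100 = 5.6%

5.6%


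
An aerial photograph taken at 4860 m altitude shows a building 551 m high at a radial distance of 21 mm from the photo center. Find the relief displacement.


d = h * r / H = 551 * 21 / 4860 = 2.38 mm

2.38 mm


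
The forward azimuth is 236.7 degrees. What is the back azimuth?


back azimuth = (236.7 + 180) mod 360 = 56.7 degrees

56.7 degrees


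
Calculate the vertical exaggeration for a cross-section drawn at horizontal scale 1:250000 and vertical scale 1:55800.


VE = horizontal_scale / vertical_scale = 250000 / 55800 ≈ 4.5

4.5x


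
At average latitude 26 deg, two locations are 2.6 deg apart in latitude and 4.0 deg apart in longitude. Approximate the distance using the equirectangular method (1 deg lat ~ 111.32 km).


dlat_km = 2.6 * 111.32 = 289.432
dlon_km = 4.0 * 111.32 * cos(26) ≈ 400.215
dist = sqrt(289.432^2 + 400.215^2) ≈ 493.9 km

493.9 km


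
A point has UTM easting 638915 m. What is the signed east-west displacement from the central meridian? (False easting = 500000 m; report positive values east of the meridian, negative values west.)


displacement = 638915 - 500000 = 138915 m

138915 m


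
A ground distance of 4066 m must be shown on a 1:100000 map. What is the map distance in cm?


map_cm = 4066 * 100 / 100000 = 4.066 cm ≈ 4.07 cm

4.07 cm


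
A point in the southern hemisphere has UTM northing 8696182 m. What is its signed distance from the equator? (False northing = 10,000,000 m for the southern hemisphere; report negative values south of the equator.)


For southern: actual = 8696182 - 10000000 = -1303818 m

-1303818 m


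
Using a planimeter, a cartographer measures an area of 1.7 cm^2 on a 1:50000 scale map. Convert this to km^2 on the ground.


ground_area = 1.7 * (50000/100)^2 = 425000.0 m^2 = 0.425 km^2

0.425 km^2


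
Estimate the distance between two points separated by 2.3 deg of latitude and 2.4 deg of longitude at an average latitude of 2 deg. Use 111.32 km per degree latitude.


dlat_km = 2.3 * 111.32 = 256.036
dlon_km = 2.4 * 111.32 * cos(2) ≈ 267.005
dist = sqrt(256.036^2 + 267.005^2) ≈ 369.9 km

369.9 km


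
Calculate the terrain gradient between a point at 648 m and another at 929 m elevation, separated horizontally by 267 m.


gradient = (929 - 648) / 267 = 281 / 267 = 1.0524

1.0524


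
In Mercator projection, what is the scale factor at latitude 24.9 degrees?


SF = 1 / cos(24.9) = 1 / 0.907044 = 1.102

1.102


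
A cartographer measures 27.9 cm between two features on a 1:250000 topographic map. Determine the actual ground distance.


ground = 27.9 cm * 250000 / 100 = 69750.0 m = 69.75 km

69.75 km


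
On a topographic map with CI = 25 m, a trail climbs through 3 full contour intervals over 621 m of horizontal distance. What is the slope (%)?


elevation change = 3 * 25 = 75 m
slope = 75 / 621 * 100 = 12.1%

12.1%


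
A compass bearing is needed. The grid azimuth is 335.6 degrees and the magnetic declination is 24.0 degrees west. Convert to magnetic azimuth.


magnetic azimuth = grid azimuth - declination (east +ve)
mag_az = 335.6 - -24.0 = 359.6 degrees

359.6 degrees


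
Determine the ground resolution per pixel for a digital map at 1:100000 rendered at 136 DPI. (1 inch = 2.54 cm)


pixel_cm = 2.54 / 136 ≈ 0.018676 cm
ground = pixel_cm * 100000 / 100 = 2.54 * 100000 / (136 * 100) = 254000 / 13600 ≈ 18.68 m

18.68 m


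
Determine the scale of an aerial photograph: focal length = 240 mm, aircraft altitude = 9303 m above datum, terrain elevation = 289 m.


scale = f / (H - h) = 240 mm / 9014 m = 240 / 9014000 = 1:37558

1:37558


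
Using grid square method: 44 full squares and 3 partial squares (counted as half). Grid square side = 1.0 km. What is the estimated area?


effective squares = 44 + 3 * 0.5 = 45.5
area = 45.5 * 1.0 = 45.5 km^2

45.5 km^2


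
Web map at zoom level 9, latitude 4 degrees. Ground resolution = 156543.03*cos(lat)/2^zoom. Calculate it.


res = 156543.03 * cos(4) / 2^9 = 156543.03 * 0.99756405 / 512 = 305.0 m/pixel

305.0 m/pixel


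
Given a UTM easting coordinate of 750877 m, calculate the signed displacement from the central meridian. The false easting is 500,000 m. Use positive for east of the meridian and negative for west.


displacement = 750877 - 500000 = 250877 m

250877 m


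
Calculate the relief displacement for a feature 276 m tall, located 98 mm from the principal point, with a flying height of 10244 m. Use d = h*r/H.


d = h * r / H = 276 * 98 / 10244 = 2.64 mm

2.64 mm


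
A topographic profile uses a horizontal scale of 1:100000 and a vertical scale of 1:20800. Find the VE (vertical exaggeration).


VE = horizontal_scale / vertical_scale = 100000 / 20800 ≈ 4.8

4.8x


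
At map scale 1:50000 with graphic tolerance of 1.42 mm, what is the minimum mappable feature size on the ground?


ground = 1.42 mm * 50000 / 1000 = 71.0 m

71.0 m


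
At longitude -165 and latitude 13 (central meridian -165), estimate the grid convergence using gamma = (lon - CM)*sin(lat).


gamma = (-165 - -165) * sin(13) = 0 * 0.224951 = 0.0 degrees

0.0 degrees


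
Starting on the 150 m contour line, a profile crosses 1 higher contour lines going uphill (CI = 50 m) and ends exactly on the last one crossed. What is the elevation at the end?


elevation = 150 + 1 * 50 = 200 m

200 m


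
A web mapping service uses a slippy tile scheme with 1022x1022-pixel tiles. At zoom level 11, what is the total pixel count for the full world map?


tiles per axis = 2^11 = 2048
total tiles = 2048^2 = 4194304
pixels per axis = 2048 * 1022 = 2093056
total pixels = 2093056^2 = 4380883419136

4380883419136 pixels


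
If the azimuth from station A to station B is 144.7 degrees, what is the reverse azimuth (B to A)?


back azimuth = (144.7 + 180) mod 360 = 324.7 degrees

324.7 degrees


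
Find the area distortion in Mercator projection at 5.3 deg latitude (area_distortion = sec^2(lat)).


area_distortion = 1/cos^2(5.3) = 1.009

1.009


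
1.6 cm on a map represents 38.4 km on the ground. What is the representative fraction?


ground = 38.4 km = 3840000 cm; RF denominator = ground / map = 3840000 / 1.6 = 2400000; RF = 1:2400000

1:2400000


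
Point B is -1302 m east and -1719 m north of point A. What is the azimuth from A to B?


az = atan2(-1302, -1719) = -142.9 deg
adjusted to 0-360: 217.1 degrees

217.1 degrees


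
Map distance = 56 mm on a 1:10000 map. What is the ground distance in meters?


ground = 56 mm * 10000 / 1000 = 560.0 m

560.0 m


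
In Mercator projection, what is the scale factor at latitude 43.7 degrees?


SF = 1 / cos(43.7) = 1 / 0.722967 = 1.383

1.383


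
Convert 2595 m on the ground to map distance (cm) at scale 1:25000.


map_cm = 2595 * 100 / 25000 = 10.38 cm

10.38 cm


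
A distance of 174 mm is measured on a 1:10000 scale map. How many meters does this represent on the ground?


ground = 174 mm * 10000 / 1000 = 1740.0 m

1740.0 m


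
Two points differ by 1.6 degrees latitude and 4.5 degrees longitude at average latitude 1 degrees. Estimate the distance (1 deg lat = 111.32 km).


dlat_km = 1.6 * 111.32 = 178.112
dlon_km = 4.5 * 111.32 * cos(1) ≈ 500.864
dist = sqrt(178.112^2 + 500.864^2) ≈ 531.6 km

531.6 km


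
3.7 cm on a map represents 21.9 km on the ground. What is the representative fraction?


ground = 21.9 km = 2190000 cm; RF denominator = ground / map = 2190000 / 3.7 ≈ 591892; RF = 1:591892

1:591892


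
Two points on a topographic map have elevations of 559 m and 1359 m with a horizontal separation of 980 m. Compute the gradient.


gradient = (1359 - 559) / 980 = 800 / 980 = 0.8163

0.8163


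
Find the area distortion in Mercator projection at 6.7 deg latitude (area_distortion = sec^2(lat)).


area_distortion = 1/cos^2(6.7) = 1.014

1.014


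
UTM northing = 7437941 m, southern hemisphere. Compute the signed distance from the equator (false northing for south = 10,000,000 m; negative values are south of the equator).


For southern: actual = 7437941 - 10000000 = -2562059 m

-2562059 m


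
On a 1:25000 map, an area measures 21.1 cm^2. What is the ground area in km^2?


ground_area = 21.1 * (25000/100)^2 = 1318750.0 m^2 = 1.31875 km^2 ≈ 1.319 km^2

1.319 km^2


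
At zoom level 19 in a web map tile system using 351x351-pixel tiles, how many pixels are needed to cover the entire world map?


tiles per axis = 2^19 = 524288
total tiles = 524288^2 = 274877906944
pixels per axis = 524288 * 351 = 184025088
total pixels = 184025088^2 = 33865233013407744

33865233013407744 pixels


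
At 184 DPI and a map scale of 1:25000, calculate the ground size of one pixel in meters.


pixel_cm = 2.54 / 184 ≈ 0.013804 cm
ground = pixel_cm * 25000 / 100 = 2.54 * 25000 / (184 * 100) = 63500 / 18400 ≈ 3.45 m

3.45 m


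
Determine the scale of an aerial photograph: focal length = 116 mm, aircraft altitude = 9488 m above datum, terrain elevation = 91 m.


scale = f / (H - h) = 116 mm / 9397 m = 116 / 9397000 = 1:81009

1:81009


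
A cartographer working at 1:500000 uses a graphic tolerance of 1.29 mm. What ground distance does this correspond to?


ground = 1.29 mm * 500000 / 1000 = 645.0 m

645.0 m


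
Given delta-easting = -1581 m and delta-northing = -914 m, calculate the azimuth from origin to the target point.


az = atan2(-1581, -914) = -120.0 deg
adjusted to 0-360: 240.0 degrees

240.0 degrees


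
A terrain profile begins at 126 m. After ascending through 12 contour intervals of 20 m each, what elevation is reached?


elevation = 126 + 12 * 20 = 366 m

366 m


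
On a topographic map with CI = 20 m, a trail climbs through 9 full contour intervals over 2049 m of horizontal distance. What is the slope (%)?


elevation change = 9 * 20 = 180 m
slope = 180 / 2049 * 100 = 8.8%

8.8%


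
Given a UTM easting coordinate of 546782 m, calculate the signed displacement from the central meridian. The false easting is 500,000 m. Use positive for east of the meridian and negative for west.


displacement = 546782 - 500000 = 46782 m

46782 m


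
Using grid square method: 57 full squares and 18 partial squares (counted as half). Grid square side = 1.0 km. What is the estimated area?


effective squares = 57 + 18 * 0.5 = 66.0
area = 66.0 * 1.0 = 66.0 km^2

66.0 km^2


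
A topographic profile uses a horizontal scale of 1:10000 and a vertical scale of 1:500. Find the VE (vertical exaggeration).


VE = horizontal_scale / vertical_scale = 10000 / 500 = 20.0

20.0x


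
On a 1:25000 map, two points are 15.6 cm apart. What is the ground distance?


ground = 15.6 cm * 25000 / 100 = 3900.0 m = 3.9 km

3.9 km


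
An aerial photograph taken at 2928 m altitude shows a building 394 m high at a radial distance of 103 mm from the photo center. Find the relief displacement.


d = h * r / H = 394 * 103 / 2928 = 13.86 mm

13.86 mm


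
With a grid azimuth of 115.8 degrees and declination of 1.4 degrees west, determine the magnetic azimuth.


magnetic azimuth = grid azimuth - declination (east +ve)
mag_az = 115.8 - -1.4 = 117.2 degrees

117.2 degrees


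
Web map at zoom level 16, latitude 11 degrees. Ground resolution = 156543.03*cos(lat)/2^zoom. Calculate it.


res = 156543.03 * cos(11) / 2^16 = 156543.03 * 0.98162718 / 65536 = 2.34 m/pixel

2.34 m/pixel


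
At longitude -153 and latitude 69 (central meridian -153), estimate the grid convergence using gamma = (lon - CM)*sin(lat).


gamma = (-153 - -153) * sin(69) = 0 * 0.93358 = 0.0 degrees

0.0 degrees


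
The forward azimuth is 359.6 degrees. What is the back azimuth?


back azimuth = (359.6 + 180) mod 360 = 179.6 degrees

179.6 degrees


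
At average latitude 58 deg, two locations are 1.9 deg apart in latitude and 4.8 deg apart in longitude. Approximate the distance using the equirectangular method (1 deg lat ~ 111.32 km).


dlat_km = 1.9 * 111.32 = 211.508
dlon_km = 4.8 * 111.32 * cos(58) ≈ 283.155
dist = sqrt(211.508^2 + 283.155^2) ≈ 353.4 km

353.4 km


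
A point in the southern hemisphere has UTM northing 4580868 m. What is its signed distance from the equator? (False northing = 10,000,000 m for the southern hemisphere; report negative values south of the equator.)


For southern: actual = 4580868 - 10000000 = -5419132 m

-5419132 m


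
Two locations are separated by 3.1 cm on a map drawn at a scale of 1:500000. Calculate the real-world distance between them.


ground = 3.1 cm * 500000 / 100 = 15500.0 m = 15.5 km

15.5 km


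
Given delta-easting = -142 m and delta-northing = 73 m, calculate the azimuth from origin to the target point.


az = atan2(-142, 73) = -62.8 deg
adjusted to 0-360: 297.2 degrees

297.2 degrees


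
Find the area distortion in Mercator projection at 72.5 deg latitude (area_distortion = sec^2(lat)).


area_distortion = 1/cos^2(72.5) = 11.059

11.059


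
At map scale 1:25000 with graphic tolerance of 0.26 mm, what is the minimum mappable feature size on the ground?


ground = 0.26 mm * 25000 / 1000 = 6.5 m

6.5 m


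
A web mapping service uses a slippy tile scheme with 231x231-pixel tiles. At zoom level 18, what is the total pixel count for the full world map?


tiles per axis = 2^18 = 262144
total tiles = 262144^2 = 68719476736
pixels per axis = 262144 * 231 = 60555264
total pixels = 60555264^2 = 3666939998109696

3666939998109696 pixels


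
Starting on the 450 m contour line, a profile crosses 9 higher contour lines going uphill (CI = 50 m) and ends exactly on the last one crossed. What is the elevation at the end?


elevation = 450 + 9 * 50 = 900 m

900 m


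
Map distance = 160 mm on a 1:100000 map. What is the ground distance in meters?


ground = 160 mm * 100000 / 1000 = 16000.0 m

16000.0 m


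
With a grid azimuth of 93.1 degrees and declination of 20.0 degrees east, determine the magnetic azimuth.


magnetic azimuth = grid azimuth - declination (east +ve)
mag_az = 93.1 - 20.0 = 73.1 degrees

73.1 degrees


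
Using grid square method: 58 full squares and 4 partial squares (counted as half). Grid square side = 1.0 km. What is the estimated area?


effective squares = 58 + 4 * 0.5 = 60.0
area = 60.0 * 1.0 = 60.0 km^2

60.0 km^2


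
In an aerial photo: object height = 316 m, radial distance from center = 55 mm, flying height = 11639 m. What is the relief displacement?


d = h * r / H = 316 * 55 / 11639 = 1.49 mm

1.49 mm


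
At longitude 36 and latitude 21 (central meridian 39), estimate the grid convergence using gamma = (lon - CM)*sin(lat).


gamma = (36 - 39) * sin(21) = -3 * 0.358368 = -1.075 degrees

-1.075 degrees


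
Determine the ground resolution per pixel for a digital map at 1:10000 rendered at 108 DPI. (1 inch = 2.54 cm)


pixel_cm = 2.54 / 108 ≈ 0.023519 cm
ground = pixel_cm * 10000 / 100 = 2.54 * 10000 / (108 * 100) = 25400 / 10800 ≈ 2.35 m

2.35 m


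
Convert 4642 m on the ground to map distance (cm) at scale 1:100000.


map_cm = 4642 * 100 / 100000 = 4.642 cm ≈ 4.64 cm

4.64 cm


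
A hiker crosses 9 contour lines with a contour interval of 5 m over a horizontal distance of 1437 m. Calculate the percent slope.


elevation change = 9 * 5 = 45 m
slope = 45 / 1437 * 100 = 3.1%

3.1%


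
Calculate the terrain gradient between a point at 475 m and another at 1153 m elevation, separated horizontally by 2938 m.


gradient = (1153 - 475) / 2938 = 678 / 2938 = 0.2308

0.2308


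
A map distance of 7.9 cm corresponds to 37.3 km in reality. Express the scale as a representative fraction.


ground = 37.3 km = 3730000 cm; RF denominator = ground / map = 3730000 / 7.9 ≈ 472152; RF = 1:472152

1:472152


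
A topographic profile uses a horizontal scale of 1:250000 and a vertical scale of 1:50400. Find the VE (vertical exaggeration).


VE = horizontal_scale / vertical_scale = 250000 / 50400 ≈ 5.0

5.0x


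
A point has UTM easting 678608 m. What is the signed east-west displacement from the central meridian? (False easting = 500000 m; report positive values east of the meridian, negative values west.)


displacement = 678608 - 500000 = 178608 m

178608 m


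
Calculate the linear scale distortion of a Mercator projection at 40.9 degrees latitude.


SF = 1 / cos(40.9) = 1 / 0.755853 = 1.323

1.323


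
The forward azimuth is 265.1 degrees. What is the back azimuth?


back azimuth = (265.1 + 180) mod 360 = 85.1 degrees

85.1 degrees


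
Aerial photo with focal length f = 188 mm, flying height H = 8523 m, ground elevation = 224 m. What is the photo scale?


scale = f / (H - h) = 188 mm / 8299 m = 188 / 8299000 = 1:44144

1:44144


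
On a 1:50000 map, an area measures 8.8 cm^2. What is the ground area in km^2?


ground_area = 8.8 * (50000/100)^2 = 2200000.0 m^2 = 2.2 km^2

2.2 km^2


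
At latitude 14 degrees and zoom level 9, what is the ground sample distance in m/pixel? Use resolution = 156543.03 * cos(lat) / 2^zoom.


res = 156543.03 * cos(14) / 2^9 = 156543.03 * 0.97029573 / 512 = 296.67 m/pixel

296.67 m/pixel


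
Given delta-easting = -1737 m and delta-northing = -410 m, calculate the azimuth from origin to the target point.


az = atan2(-1737, -410) = -103.3 deg
adjusted to 0-360: 256.7 degrees

256.7 degrees


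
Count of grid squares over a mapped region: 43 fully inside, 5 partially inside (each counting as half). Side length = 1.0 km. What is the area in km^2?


effective squares = 43 + 5 * 0.5 = 45.5
area = 45.5 * 1.0 = 45.5 km^2

45.5 km^2


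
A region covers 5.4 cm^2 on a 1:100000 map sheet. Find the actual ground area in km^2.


ground_area = 5.4 * (100000/100)^2 = 5400000.0 m^2 = 5.4 km^2

5.4 km^2


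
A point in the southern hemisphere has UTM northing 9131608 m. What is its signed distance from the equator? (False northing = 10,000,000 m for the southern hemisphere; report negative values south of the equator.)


For southern: actual = 9131608 - 10000000 = -868392 m

-868392 m


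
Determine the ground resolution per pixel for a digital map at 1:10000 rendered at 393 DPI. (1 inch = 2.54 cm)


pixel_cm = 2.54 / 393 ≈ 0.006463 cm
ground = pixel_cm * 10000 / 100 = 2.54 * 10000 / (393 * 100) = 25400 / 39300 ≈ 0.65 m

0.65 m


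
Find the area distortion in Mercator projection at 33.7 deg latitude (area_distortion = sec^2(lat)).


area_distortion = 1/cos^2(33.7) = 1.445

1.445


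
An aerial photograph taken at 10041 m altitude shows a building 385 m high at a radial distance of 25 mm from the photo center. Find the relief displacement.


d = h * r / H = 385 * 25 / 10041 = 0.96 mm

0.96 mm


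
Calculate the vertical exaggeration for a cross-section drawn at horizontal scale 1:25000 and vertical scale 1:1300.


VE = horizontal_scale / vertical_scale = 25000 / 1300 ≈ 19.2

19.2x


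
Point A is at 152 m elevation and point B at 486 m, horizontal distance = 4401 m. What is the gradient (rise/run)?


gradient = (486 - 152) / 4401 = 334 / 4401 = 0.0759

0.0759


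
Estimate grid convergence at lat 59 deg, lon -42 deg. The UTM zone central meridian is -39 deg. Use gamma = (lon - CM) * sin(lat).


gamma = (-42 - -39) * sin(59) = -3 * 0.857167 = -2.572 degrees

-2.572 degrees


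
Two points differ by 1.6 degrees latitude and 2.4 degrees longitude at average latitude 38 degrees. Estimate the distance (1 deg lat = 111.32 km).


dlat_km = 1.6 * 111.32 = 178.112
dlon_km = 2.4 * 111.32 * cos(38) ≈ 210.531
dist = sqrt(178.112^2 + 210.531^2) ≈ 275.8 km

275.8 km


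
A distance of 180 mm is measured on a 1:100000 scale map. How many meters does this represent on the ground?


ground = 180 mm * 100000 / 1000 = 18000.0 m

18000.0 m


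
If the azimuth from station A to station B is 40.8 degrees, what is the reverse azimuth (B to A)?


back azimuth = (40.8 + 180) mod 360 = 220.8 degrees

220.8 degrees


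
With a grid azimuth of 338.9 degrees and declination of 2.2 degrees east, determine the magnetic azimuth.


magnetic azimuth = grid azimuth - declination (east +ve)
mag_az = 338.9 - 2.2 = 336.7 degrees

336.7 degrees


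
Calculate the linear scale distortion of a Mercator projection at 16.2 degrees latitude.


SF = 1 / cos(16.2) = 1 / 0.960294 = 1.041

1.041


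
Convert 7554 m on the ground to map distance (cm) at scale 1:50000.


map_cm = 7554 * 100 / 50000 = 15.108 cm ≈ 15.11 cm

15.11 cm


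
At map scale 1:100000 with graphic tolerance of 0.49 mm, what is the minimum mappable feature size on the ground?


ground = 0.49 mm * 100000 / 1000 = 49.0 m

49.0 m


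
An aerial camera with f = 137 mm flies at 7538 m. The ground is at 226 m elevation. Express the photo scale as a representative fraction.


scale = f / (H - h) = 137 mm / 7312 m = 137 / 7312000 = 1:53372

1:53372


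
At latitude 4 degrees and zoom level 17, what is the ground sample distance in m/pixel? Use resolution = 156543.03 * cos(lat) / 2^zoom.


res = 156543.03 * cos(4) / 2^17 = 156543.03 * 0.99756405 / 131072 = 1.19 m/pixel

1.19 m/pixel


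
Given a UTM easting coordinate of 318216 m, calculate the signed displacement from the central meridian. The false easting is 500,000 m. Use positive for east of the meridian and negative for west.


displacement = 318216 - 500000 = -181784 m

-181784 m


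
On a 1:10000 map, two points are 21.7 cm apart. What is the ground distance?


ground = 21.7 cm * 10000 / 100 = 2170.0 m = 2.17 km

2.17 km


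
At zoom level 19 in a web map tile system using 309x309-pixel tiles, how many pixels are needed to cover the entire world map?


tiles per axis = 2^19 = 524288
total tiles = 524288^2 = 274877906944
pixels per axis = 524288 * 309 = 162004992
total pixels = 162004992^2 = 26245617432920064

26245617432920064 pixels


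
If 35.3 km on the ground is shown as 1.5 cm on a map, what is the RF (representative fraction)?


ground = 35.3 km = 3530000 cm; RF denominator = ground / map = 3530000 / 1.5 ≈ 2353333; RF = 1:2353333

1:2353333


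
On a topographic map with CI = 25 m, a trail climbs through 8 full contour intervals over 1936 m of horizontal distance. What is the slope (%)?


elevation change = 8 * 25 = 200 m
slope = 200 / 1936 * 100 = 10.3%

10.3%


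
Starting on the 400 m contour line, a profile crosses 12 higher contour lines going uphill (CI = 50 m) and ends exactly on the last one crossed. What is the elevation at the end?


elevation = 400 + 12 * 50 = 1000 m

1000 m


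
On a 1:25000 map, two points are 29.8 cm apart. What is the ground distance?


ground = 29.8 cm * 25000 / 100 = 7450.0 m = 7.45 km

7.45 km


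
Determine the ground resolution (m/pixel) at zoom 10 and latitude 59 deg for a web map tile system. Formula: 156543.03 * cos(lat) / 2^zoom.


res = 156543.03 * cos(59) / 2^10 = 156543.03 * 0.51503807 / 1024 = 78.74 m/pixel

78.74 m/pixel


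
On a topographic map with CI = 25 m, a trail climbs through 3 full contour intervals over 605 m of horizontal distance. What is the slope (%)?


elevation change = 3 * 25 = 75 m
slope = 75 / 605 * 100 = 12.4%

12.4%


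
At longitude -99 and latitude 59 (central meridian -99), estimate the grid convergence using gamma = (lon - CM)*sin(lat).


gamma = (-99 - -99) * sin(59) = 0 * 0.857167 = 0.0 degrees

0.0 degrees


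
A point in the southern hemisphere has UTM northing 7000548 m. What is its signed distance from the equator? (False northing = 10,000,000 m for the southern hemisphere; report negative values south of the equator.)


For southern: actual = 7000548 - 10000000 = -2999452 m

-2999452 m


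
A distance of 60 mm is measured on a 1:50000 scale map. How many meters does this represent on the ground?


ground = 60 mm * 50000 / 1000 = 3000.0 m

3000.0 m


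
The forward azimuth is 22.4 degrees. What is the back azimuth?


back azimuth = (22.4 + 180) mod 360 = 202.4 degrees

202.4 degrees


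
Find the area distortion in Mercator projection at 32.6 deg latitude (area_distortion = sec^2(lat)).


area_distortion = 1/cos^2(32.6) = 1.409

1.409


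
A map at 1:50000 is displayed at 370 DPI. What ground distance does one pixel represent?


pixel_cm = 2.54 / 370 ≈ 0.006865 cm
ground = pixel_cm * 50000 / 100 = 2.54 * 50000 / (370 * 100) = 127000 / 37000 ≈ 3.43 m

3.43 m


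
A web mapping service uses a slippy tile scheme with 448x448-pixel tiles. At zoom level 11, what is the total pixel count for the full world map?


tiles per axis = 2^11 = 2048
total tiles = 2048^2 = 4194304
pixels per axis = 2048 * 448 = 917504
total pixels = 917504^2 = 841813590016

841813590016 pixels


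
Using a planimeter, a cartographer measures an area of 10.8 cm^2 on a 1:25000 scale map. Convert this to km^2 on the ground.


ground_area = 10.8 * (25000/100)^2 = 675000.0 m^2 = 0.675 km^2

0.675 km^2


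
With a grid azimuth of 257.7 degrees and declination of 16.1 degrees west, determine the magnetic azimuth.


magnetic azimuth = grid azimuth - declination (east +ve)
mag_az = 257.7 - -16.1 = 273.8 degrees

273.8 degrees


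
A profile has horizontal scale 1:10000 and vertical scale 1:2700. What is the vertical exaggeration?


VE = horizontal_scale / vertical_scale = 10000 / 2700 ≈ 3.7

3.7x


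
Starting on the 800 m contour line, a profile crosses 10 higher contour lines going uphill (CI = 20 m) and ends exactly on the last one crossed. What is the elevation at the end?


elevation = 800 + 10 * 20 = 1000 m

1000 m


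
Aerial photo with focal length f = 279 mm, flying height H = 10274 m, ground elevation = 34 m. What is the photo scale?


scale = f / (H - h) = 279 mm / 10240 m = 279 / 10240000 = 1:36703

1:36703


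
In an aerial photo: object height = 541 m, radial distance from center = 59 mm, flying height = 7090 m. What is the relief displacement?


d = h * r / H = 541 * 59 / 7090 = 4.5 mm

4.5 mm


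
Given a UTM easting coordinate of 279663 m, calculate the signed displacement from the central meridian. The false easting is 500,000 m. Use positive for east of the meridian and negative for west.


displacement = 279663 - 500000 = -220337 m

-220337 m


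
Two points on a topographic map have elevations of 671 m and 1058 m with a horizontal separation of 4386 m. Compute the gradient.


gradient = (1058 - 671) / 4386 = 387 / 4386 = 0.0882

0.0882


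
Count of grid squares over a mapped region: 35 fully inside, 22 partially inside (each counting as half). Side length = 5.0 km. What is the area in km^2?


effective squares = 35 + 22 * 0.5 = 46.0
area = 46.0 * 25.0 = 1150.0 km^2

1150.0 km^2


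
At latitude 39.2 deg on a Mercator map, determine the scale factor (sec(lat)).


SF = 1 / cos(39.2) = 1 / 0.774944 = 1.29

1.29


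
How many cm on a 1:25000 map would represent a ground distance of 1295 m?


map_cm = 1295 * 100 / 25000 = 5.18 cm

5.18 cm


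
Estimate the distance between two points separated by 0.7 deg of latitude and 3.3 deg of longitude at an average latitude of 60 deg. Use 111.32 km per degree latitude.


dlat_km = 0.7 * 111.32 = 77.924
dlon_km = 3.3 * 111.32 * cos(60) ≈ 183.678
dist = sqrt(77.924^2 + 183.678^2) ≈ 199.5 km

199.5 km


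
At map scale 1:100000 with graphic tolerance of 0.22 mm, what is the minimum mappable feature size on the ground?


ground = 0.22 mm * 100000 / 1000 = 22.0 m

22.0 m


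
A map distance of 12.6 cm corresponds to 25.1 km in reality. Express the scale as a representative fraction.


ground = 25.1 km = 2510000 cm; RF denominator = ground / map = 2510000 / 12.6 ≈ 199206; RF = 1:199206

1:199206


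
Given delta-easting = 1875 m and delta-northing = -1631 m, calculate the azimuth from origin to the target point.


az = atan2(1875, -1631) = 131.0 deg
adjusted to 0-360: 131.0 degrees

131.0 degrees


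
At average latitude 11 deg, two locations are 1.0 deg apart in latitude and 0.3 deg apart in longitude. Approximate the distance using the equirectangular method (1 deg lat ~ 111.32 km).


dlat_km = 1.0 * 111.32 = 111.32
dlon_km = 0.3 * 111.32 * cos(11) ≈ 32.782
dist = sqrt(111.32^2 + 32.782^2) ≈ 116.0 km

116.0 km


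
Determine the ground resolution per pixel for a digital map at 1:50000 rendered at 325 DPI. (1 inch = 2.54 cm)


pixel_cm = 2.54 / 325 ≈ 0.007815 cm
ground = pixel_cm * 50000 / 100 = 2.54 * 50000 / (325 * 100) = 127000 / 32500 ≈ 3.91 m

3.91 m


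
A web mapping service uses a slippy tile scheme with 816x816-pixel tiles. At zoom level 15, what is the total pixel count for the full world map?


tiles per axis = 2^15 = 32768
total tiles = 32768^2 = 1073741824
pixels per axis = 32768 * 816 = 26738688
total pixels = 26738688^2 = 714957435961344

714957435961344 pixels


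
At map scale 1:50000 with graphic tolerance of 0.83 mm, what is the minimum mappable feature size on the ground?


ground = 0.83 mm * 50000 / 1000 = 41.5 m

41.5 m


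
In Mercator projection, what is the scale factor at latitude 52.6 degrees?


SF = 1 / cos(52.6) = 1 / 0.607376 = 1.646

1.646


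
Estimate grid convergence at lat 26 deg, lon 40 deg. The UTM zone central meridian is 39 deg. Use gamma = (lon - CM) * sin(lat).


gamma = (40 - 39) * sin(26) = 1 * 0.438371 = 0.438 degrees

0.438 degrees


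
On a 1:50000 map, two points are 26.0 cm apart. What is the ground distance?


ground = 26.0 cm * 50000 / 100 = 13000.0 m = 13.0 km

13.0 km


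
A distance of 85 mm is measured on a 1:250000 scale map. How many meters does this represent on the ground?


ground = 85 mm * 250000 / 1000 = 21250.0 m

21250.0 m


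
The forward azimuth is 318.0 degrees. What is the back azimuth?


back azimuth = (318.0 + 180) mod 360 = 138.0 degrees

138.0 degrees


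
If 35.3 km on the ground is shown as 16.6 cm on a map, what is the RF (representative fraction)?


ground = 35.3 km = 3530000 cm; RF denominator = ground / map = 3530000 / 16.6 ≈ 212651; RF = 1:212651

1:212651


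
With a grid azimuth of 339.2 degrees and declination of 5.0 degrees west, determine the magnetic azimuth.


magnetic azimuth = grid azimuth - declination (east +ve)
mag_az = 339.2 - -5.0 = 344.2 degrees

344.2 degrees
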